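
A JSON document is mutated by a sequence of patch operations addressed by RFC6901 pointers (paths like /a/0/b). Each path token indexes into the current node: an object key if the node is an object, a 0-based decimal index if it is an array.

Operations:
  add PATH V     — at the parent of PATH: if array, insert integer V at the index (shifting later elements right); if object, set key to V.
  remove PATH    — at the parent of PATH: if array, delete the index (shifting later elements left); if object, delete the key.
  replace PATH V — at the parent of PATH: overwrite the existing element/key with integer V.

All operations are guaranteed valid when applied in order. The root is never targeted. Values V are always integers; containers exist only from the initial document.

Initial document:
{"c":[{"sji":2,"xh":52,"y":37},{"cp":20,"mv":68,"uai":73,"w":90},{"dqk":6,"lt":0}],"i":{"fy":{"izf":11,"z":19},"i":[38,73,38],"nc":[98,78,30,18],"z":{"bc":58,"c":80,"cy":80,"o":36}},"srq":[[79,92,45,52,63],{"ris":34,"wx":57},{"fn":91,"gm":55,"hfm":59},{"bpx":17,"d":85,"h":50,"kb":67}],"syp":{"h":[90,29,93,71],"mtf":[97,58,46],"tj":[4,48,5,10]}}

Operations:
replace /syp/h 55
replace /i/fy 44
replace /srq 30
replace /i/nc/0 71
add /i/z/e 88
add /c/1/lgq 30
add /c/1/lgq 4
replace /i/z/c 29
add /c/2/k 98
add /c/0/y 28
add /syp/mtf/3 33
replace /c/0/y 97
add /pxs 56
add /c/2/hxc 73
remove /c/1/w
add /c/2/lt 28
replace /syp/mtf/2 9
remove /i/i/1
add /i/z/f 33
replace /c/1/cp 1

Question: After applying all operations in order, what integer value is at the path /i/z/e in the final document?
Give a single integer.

Answer: 88

Derivation:
After op 1 (replace /syp/h 55): {"c":[{"sji":2,"xh":52,"y":37},{"cp":20,"mv":68,"uai":73,"w":90},{"dqk":6,"lt":0}],"i":{"fy":{"izf":11,"z":19},"i":[38,73,38],"nc":[98,78,30,18],"z":{"bc":58,"c":80,"cy":80,"o":36}},"srq":[[79,92,45,52,63],{"ris":34,"wx":57},{"fn":91,"gm":55,"hfm":59},{"bpx":17,"d":85,"h":50,"kb":67}],"syp":{"h":55,"mtf":[97,58,46],"tj":[4,48,5,10]}}
After op 2 (replace /i/fy 44): {"c":[{"sji":2,"xh":52,"y":37},{"cp":20,"mv":68,"uai":73,"w":90},{"dqk":6,"lt":0}],"i":{"fy":44,"i":[38,73,38],"nc":[98,78,30,18],"z":{"bc":58,"c":80,"cy":80,"o":36}},"srq":[[79,92,45,52,63],{"ris":34,"wx":57},{"fn":91,"gm":55,"hfm":59},{"bpx":17,"d":85,"h":50,"kb":67}],"syp":{"h":55,"mtf":[97,58,46],"tj":[4,48,5,10]}}
After op 3 (replace /srq 30): {"c":[{"sji":2,"xh":52,"y":37},{"cp":20,"mv":68,"uai":73,"w":90},{"dqk":6,"lt":0}],"i":{"fy":44,"i":[38,73,38],"nc":[98,78,30,18],"z":{"bc":58,"c":80,"cy":80,"o":36}},"srq":30,"syp":{"h":55,"mtf":[97,58,46],"tj":[4,48,5,10]}}
After op 4 (replace /i/nc/0 71): {"c":[{"sji":2,"xh":52,"y":37},{"cp":20,"mv":68,"uai":73,"w":90},{"dqk":6,"lt":0}],"i":{"fy":44,"i":[38,73,38],"nc":[71,78,30,18],"z":{"bc":58,"c":80,"cy":80,"o":36}},"srq":30,"syp":{"h":55,"mtf":[97,58,46],"tj":[4,48,5,10]}}
After op 5 (add /i/z/e 88): {"c":[{"sji":2,"xh":52,"y":37},{"cp":20,"mv":68,"uai":73,"w":90},{"dqk":6,"lt":0}],"i":{"fy":44,"i":[38,73,38],"nc":[71,78,30,18],"z":{"bc":58,"c":80,"cy":80,"e":88,"o":36}},"srq":30,"syp":{"h":55,"mtf":[97,58,46],"tj":[4,48,5,10]}}
After op 6 (add /c/1/lgq 30): {"c":[{"sji":2,"xh":52,"y":37},{"cp":20,"lgq":30,"mv":68,"uai":73,"w":90},{"dqk":6,"lt":0}],"i":{"fy":44,"i":[38,73,38],"nc":[71,78,30,18],"z":{"bc":58,"c":80,"cy":80,"e":88,"o":36}},"srq":30,"syp":{"h":55,"mtf":[97,58,46],"tj":[4,48,5,10]}}
After op 7 (add /c/1/lgq 4): {"c":[{"sji":2,"xh":52,"y":37},{"cp":20,"lgq":4,"mv":68,"uai":73,"w":90},{"dqk":6,"lt":0}],"i":{"fy":44,"i":[38,73,38],"nc":[71,78,30,18],"z":{"bc":58,"c":80,"cy":80,"e":88,"o":36}},"srq":30,"syp":{"h":55,"mtf":[97,58,46],"tj":[4,48,5,10]}}
After op 8 (replace /i/z/c 29): {"c":[{"sji":2,"xh":52,"y":37},{"cp":20,"lgq":4,"mv":68,"uai":73,"w":90},{"dqk":6,"lt":0}],"i":{"fy":44,"i":[38,73,38],"nc":[71,78,30,18],"z":{"bc":58,"c":29,"cy":80,"e":88,"o":36}},"srq":30,"syp":{"h":55,"mtf":[97,58,46],"tj":[4,48,5,10]}}
After op 9 (add /c/2/k 98): {"c":[{"sji":2,"xh":52,"y":37},{"cp":20,"lgq":4,"mv":68,"uai":73,"w":90},{"dqk":6,"k":98,"lt":0}],"i":{"fy":44,"i":[38,73,38],"nc":[71,78,30,18],"z":{"bc":58,"c":29,"cy":80,"e":88,"o":36}},"srq":30,"syp":{"h":55,"mtf":[97,58,46],"tj":[4,48,5,10]}}
After op 10 (add /c/0/y 28): {"c":[{"sji":2,"xh":52,"y":28},{"cp":20,"lgq":4,"mv":68,"uai":73,"w":90},{"dqk":6,"k":98,"lt":0}],"i":{"fy":44,"i":[38,73,38],"nc":[71,78,30,18],"z":{"bc":58,"c":29,"cy":80,"e":88,"o":36}},"srq":30,"syp":{"h":55,"mtf":[97,58,46],"tj":[4,48,5,10]}}
After op 11 (add /syp/mtf/3 33): {"c":[{"sji":2,"xh":52,"y":28},{"cp":20,"lgq":4,"mv":68,"uai":73,"w":90},{"dqk":6,"k":98,"lt":0}],"i":{"fy":44,"i":[38,73,38],"nc":[71,78,30,18],"z":{"bc":58,"c":29,"cy":80,"e":88,"o":36}},"srq":30,"syp":{"h":55,"mtf":[97,58,46,33],"tj":[4,48,5,10]}}
After op 12 (replace /c/0/y 97): {"c":[{"sji":2,"xh":52,"y":97},{"cp":20,"lgq":4,"mv":68,"uai":73,"w":90},{"dqk":6,"k":98,"lt":0}],"i":{"fy":44,"i":[38,73,38],"nc":[71,78,30,18],"z":{"bc":58,"c":29,"cy":80,"e":88,"o":36}},"srq":30,"syp":{"h":55,"mtf":[97,58,46,33],"tj":[4,48,5,10]}}
After op 13 (add /pxs 56): {"c":[{"sji":2,"xh":52,"y":97},{"cp":20,"lgq":4,"mv":68,"uai":73,"w":90},{"dqk":6,"k":98,"lt":0}],"i":{"fy":44,"i":[38,73,38],"nc":[71,78,30,18],"z":{"bc":58,"c":29,"cy":80,"e":88,"o":36}},"pxs":56,"srq":30,"syp":{"h":55,"mtf":[97,58,46,33],"tj":[4,48,5,10]}}
After op 14 (add /c/2/hxc 73): {"c":[{"sji":2,"xh":52,"y":97},{"cp":20,"lgq":4,"mv":68,"uai":73,"w":90},{"dqk":6,"hxc":73,"k":98,"lt":0}],"i":{"fy":44,"i":[38,73,38],"nc":[71,78,30,18],"z":{"bc":58,"c":29,"cy":80,"e":88,"o":36}},"pxs":56,"srq":30,"syp":{"h":55,"mtf":[97,58,46,33],"tj":[4,48,5,10]}}
After op 15 (remove /c/1/w): {"c":[{"sji":2,"xh":52,"y":97},{"cp":20,"lgq":4,"mv":68,"uai":73},{"dqk":6,"hxc":73,"k":98,"lt":0}],"i":{"fy":44,"i":[38,73,38],"nc":[71,78,30,18],"z":{"bc":58,"c":29,"cy":80,"e":88,"o":36}},"pxs":56,"srq":30,"syp":{"h":55,"mtf":[97,58,46,33],"tj":[4,48,5,10]}}
After op 16 (add /c/2/lt 28): {"c":[{"sji":2,"xh":52,"y":97},{"cp":20,"lgq":4,"mv":68,"uai":73},{"dqk":6,"hxc":73,"k":98,"lt":28}],"i":{"fy":44,"i":[38,73,38],"nc":[71,78,30,18],"z":{"bc":58,"c":29,"cy":80,"e":88,"o":36}},"pxs":56,"srq":30,"syp":{"h":55,"mtf":[97,58,46,33],"tj":[4,48,5,10]}}
After op 17 (replace /syp/mtf/2 9): {"c":[{"sji":2,"xh":52,"y":97},{"cp":20,"lgq":4,"mv":68,"uai":73},{"dqk":6,"hxc":73,"k":98,"lt":28}],"i":{"fy":44,"i":[38,73,38],"nc":[71,78,30,18],"z":{"bc":58,"c":29,"cy":80,"e":88,"o":36}},"pxs":56,"srq":30,"syp":{"h":55,"mtf":[97,58,9,33],"tj":[4,48,5,10]}}
After op 18 (remove /i/i/1): {"c":[{"sji":2,"xh":52,"y":97},{"cp":20,"lgq":4,"mv":68,"uai":73},{"dqk":6,"hxc":73,"k":98,"lt":28}],"i":{"fy":44,"i":[38,38],"nc":[71,78,30,18],"z":{"bc":58,"c":29,"cy":80,"e":88,"o":36}},"pxs":56,"srq":30,"syp":{"h":55,"mtf":[97,58,9,33],"tj":[4,48,5,10]}}
After op 19 (add /i/z/f 33): {"c":[{"sji":2,"xh":52,"y":97},{"cp":20,"lgq":4,"mv":68,"uai":73},{"dqk":6,"hxc":73,"k":98,"lt":28}],"i":{"fy":44,"i":[38,38],"nc":[71,78,30,18],"z":{"bc":58,"c":29,"cy":80,"e":88,"f":33,"o":36}},"pxs":56,"srq":30,"syp":{"h":55,"mtf":[97,58,9,33],"tj":[4,48,5,10]}}
After op 20 (replace /c/1/cp 1): {"c":[{"sji":2,"xh":52,"y":97},{"cp":1,"lgq":4,"mv":68,"uai":73},{"dqk":6,"hxc":73,"k":98,"lt":28}],"i":{"fy":44,"i":[38,38],"nc":[71,78,30,18],"z":{"bc":58,"c":29,"cy":80,"e":88,"f":33,"o":36}},"pxs":56,"srq":30,"syp":{"h":55,"mtf":[97,58,9,33],"tj":[4,48,5,10]}}
Value at /i/z/e: 88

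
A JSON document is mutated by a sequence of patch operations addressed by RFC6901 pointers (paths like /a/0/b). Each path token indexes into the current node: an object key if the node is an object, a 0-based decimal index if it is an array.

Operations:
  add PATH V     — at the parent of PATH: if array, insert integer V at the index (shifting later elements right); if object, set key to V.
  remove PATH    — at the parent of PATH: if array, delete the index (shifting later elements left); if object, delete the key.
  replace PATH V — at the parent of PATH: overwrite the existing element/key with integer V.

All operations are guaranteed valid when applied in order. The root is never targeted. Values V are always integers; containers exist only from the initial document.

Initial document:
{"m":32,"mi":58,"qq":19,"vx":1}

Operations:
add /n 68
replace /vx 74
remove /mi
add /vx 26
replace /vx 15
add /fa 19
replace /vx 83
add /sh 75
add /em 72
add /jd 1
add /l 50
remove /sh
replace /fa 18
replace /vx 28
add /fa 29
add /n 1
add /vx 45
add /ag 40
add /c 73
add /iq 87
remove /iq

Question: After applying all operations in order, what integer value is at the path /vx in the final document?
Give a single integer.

Answer: 45

Derivation:
After op 1 (add /n 68): {"m":32,"mi":58,"n":68,"qq":19,"vx":1}
After op 2 (replace /vx 74): {"m":32,"mi":58,"n":68,"qq":19,"vx":74}
After op 3 (remove /mi): {"m":32,"n":68,"qq":19,"vx":74}
After op 4 (add /vx 26): {"m":32,"n":68,"qq":19,"vx":26}
After op 5 (replace /vx 15): {"m":32,"n":68,"qq":19,"vx":15}
After op 6 (add /fa 19): {"fa":19,"m":32,"n":68,"qq":19,"vx":15}
After op 7 (replace /vx 83): {"fa":19,"m":32,"n":68,"qq":19,"vx":83}
After op 8 (add /sh 75): {"fa":19,"m":32,"n":68,"qq":19,"sh":75,"vx":83}
After op 9 (add /em 72): {"em":72,"fa":19,"m":32,"n":68,"qq":19,"sh":75,"vx":83}
After op 10 (add /jd 1): {"em":72,"fa":19,"jd":1,"m":32,"n":68,"qq":19,"sh":75,"vx":83}
After op 11 (add /l 50): {"em":72,"fa":19,"jd":1,"l":50,"m":32,"n":68,"qq":19,"sh":75,"vx":83}
After op 12 (remove /sh): {"em":72,"fa":19,"jd":1,"l":50,"m":32,"n":68,"qq":19,"vx":83}
After op 13 (replace /fa 18): {"em":72,"fa":18,"jd":1,"l":50,"m":32,"n":68,"qq":19,"vx":83}
After op 14 (replace /vx 28): {"em":72,"fa":18,"jd":1,"l":50,"m":32,"n":68,"qq":19,"vx":28}
After op 15 (add /fa 29): {"em":72,"fa":29,"jd":1,"l":50,"m":32,"n":68,"qq":19,"vx":28}
After op 16 (add /n 1): {"em":72,"fa":29,"jd":1,"l":50,"m":32,"n":1,"qq":19,"vx":28}
After op 17 (add /vx 45): {"em":72,"fa":29,"jd":1,"l":50,"m":32,"n":1,"qq":19,"vx":45}
After op 18 (add /ag 40): {"ag":40,"em":72,"fa":29,"jd":1,"l":50,"m":32,"n":1,"qq":19,"vx":45}
After op 19 (add /c 73): {"ag":40,"c":73,"em":72,"fa":29,"jd":1,"l":50,"m":32,"n":1,"qq":19,"vx":45}
After op 20 (add /iq 87): {"ag":40,"c":73,"em":72,"fa":29,"iq":87,"jd":1,"l":50,"m":32,"n":1,"qq":19,"vx":45}
After op 21 (remove /iq): {"ag":40,"c":73,"em":72,"fa":29,"jd":1,"l":50,"m":32,"n":1,"qq":19,"vx":45}
Value at /vx: 45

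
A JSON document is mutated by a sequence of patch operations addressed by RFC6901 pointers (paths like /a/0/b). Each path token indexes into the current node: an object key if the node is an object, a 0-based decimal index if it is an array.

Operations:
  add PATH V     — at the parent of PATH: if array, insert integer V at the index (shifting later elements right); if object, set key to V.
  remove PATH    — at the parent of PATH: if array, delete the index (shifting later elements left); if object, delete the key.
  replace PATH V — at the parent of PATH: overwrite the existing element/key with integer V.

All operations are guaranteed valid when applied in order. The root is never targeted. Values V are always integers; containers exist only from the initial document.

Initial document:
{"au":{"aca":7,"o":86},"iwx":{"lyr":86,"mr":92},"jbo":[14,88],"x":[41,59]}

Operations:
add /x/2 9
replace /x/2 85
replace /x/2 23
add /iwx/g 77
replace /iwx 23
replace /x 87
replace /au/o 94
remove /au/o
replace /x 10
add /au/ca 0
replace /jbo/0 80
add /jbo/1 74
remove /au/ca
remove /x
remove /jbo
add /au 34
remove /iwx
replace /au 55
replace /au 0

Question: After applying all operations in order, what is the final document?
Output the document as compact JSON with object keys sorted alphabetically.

Answer: {"au":0}

Derivation:
After op 1 (add /x/2 9): {"au":{"aca":7,"o":86},"iwx":{"lyr":86,"mr":92},"jbo":[14,88],"x":[41,59,9]}
After op 2 (replace /x/2 85): {"au":{"aca":7,"o":86},"iwx":{"lyr":86,"mr":92},"jbo":[14,88],"x":[41,59,85]}
After op 3 (replace /x/2 23): {"au":{"aca":7,"o":86},"iwx":{"lyr":86,"mr":92},"jbo":[14,88],"x":[41,59,23]}
After op 4 (add /iwx/g 77): {"au":{"aca":7,"o":86},"iwx":{"g":77,"lyr":86,"mr":92},"jbo":[14,88],"x":[41,59,23]}
After op 5 (replace /iwx 23): {"au":{"aca":7,"o":86},"iwx":23,"jbo":[14,88],"x":[41,59,23]}
After op 6 (replace /x 87): {"au":{"aca":7,"o":86},"iwx":23,"jbo":[14,88],"x":87}
After op 7 (replace /au/o 94): {"au":{"aca":7,"o":94},"iwx":23,"jbo":[14,88],"x":87}
After op 8 (remove /au/o): {"au":{"aca":7},"iwx":23,"jbo":[14,88],"x":87}
After op 9 (replace /x 10): {"au":{"aca":7},"iwx":23,"jbo":[14,88],"x":10}
After op 10 (add /au/ca 0): {"au":{"aca":7,"ca":0},"iwx":23,"jbo":[14,88],"x":10}
After op 11 (replace /jbo/0 80): {"au":{"aca":7,"ca":0},"iwx":23,"jbo":[80,88],"x":10}
After op 12 (add /jbo/1 74): {"au":{"aca":7,"ca":0},"iwx":23,"jbo":[80,74,88],"x":10}
After op 13 (remove /au/ca): {"au":{"aca":7},"iwx":23,"jbo":[80,74,88],"x":10}
After op 14 (remove /x): {"au":{"aca":7},"iwx":23,"jbo":[80,74,88]}
After op 15 (remove /jbo): {"au":{"aca":7},"iwx":23}
After op 16 (add /au 34): {"au":34,"iwx":23}
After op 17 (remove /iwx): {"au":34}
After op 18 (replace /au 55): {"au":55}
After op 19 (replace /au 0): {"au":0}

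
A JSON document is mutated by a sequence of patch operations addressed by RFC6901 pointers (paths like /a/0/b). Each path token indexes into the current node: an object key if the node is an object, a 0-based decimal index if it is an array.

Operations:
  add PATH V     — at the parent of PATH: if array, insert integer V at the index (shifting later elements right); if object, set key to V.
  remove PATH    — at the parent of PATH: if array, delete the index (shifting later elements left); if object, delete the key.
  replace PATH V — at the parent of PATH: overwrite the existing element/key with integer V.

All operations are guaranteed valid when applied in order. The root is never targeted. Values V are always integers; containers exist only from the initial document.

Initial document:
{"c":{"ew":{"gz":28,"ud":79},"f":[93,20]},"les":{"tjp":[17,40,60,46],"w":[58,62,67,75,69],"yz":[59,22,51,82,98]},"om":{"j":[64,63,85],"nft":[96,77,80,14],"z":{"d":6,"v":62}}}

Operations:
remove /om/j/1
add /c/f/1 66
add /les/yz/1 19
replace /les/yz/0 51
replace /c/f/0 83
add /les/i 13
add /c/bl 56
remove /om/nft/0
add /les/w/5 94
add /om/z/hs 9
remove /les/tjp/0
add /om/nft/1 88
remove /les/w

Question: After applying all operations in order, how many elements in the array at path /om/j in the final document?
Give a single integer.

Answer: 2

Derivation:
After op 1 (remove /om/j/1): {"c":{"ew":{"gz":28,"ud":79},"f":[93,20]},"les":{"tjp":[17,40,60,46],"w":[58,62,67,75,69],"yz":[59,22,51,82,98]},"om":{"j":[64,85],"nft":[96,77,80,14],"z":{"d":6,"v":62}}}
After op 2 (add /c/f/1 66): {"c":{"ew":{"gz":28,"ud":79},"f":[93,66,20]},"les":{"tjp":[17,40,60,46],"w":[58,62,67,75,69],"yz":[59,22,51,82,98]},"om":{"j":[64,85],"nft":[96,77,80,14],"z":{"d":6,"v":62}}}
After op 3 (add /les/yz/1 19): {"c":{"ew":{"gz":28,"ud":79},"f":[93,66,20]},"les":{"tjp":[17,40,60,46],"w":[58,62,67,75,69],"yz":[59,19,22,51,82,98]},"om":{"j":[64,85],"nft":[96,77,80,14],"z":{"d":6,"v":62}}}
After op 4 (replace /les/yz/0 51): {"c":{"ew":{"gz":28,"ud":79},"f":[93,66,20]},"les":{"tjp":[17,40,60,46],"w":[58,62,67,75,69],"yz":[51,19,22,51,82,98]},"om":{"j":[64,85],"nft":[96,77,80,14],"z":{"d":6,"v":62}}}
After op 5 (replace /c/f/0 83): {"c":{"ew":{"gz":28,"ud":79},"f":[83,66,20]},"les":{"tjp":[17,40,60,46],"w":[58,62,67,75,69],"yz":[51,19,22,51,82,98]},"om":{"j":[64,85],"nft":[96,77,80,14],"z":{"d":6,"v":62}}}
After op 6 (add /les/i 13): {"c":{"ew":{"gz":28,"ud":79},"f":[83,66,20]},"les":{"i":13,"tjp":[17,40,60,46],"w":[58,62,67,75,69],"yz":[51,19,22,51,82,98]},"om":{"j":[64,85],"nft":[96,77,80,14],"z":{"d":6,"v":62}}}
After op 7 (add /c/bl 56): {"c":{"bl":56,"ew":{"gz":28,"ud":79},"f":[83,66,20]},"les":{"i":13,"tjp":[17,40,60,46],"w":[58,62,67,75,69],"yz":[51,19,22,51,82,98]},"om":{"j":[64,85],"nft":[96,77,80,14],"z":{"d":6,"v":62}}}
After op 8 (remove /om/nft/0): {"c":{"bl":56,"ew":{"gz":28,"ud":79},"f":[83,66,20]},"les":{"i":13,"tjp":[17,40,60,46],"w":[58,62,67,75,69],"yz":[51,19,22,51,82,98]},"om":{"j":[64,85],"nft":[77,80,14],"z":{"d":6,"v":62}}}
After op 9 (add /les/w/5 94): {"c":{"bl":56,"ew":{"gz":28,"ud":79},"f":[83,66,20]},"les":{"i":13,"tjp":[17,40,60,46],"w":[58,62,67,75,69,94],"yz":[51,19,22,51,82,98]},"om":{"j":[64,85],"nft":[77,80,14],"z":{"d":6,"v":62}}}
After op 10 (add /om/z/hs 9): {"c":{"bl":56,"ew":{"gz":28,"ud":79},"f":[83,66,20]},"les":{"i":13,"tjp":[17,40,60,46],"w":[58,62,67,75,69,94],"yz":[51,19,22,51,82,98]},"om":{"j":[64,85],"nft":[77,80,14],"z":{"d":6,"hs":9,"v":62}}}
After op 11 (remove /les/tjp/0): {"c":{"bl":56,"ew":{"gz":28,"ud":79},"f":[83,66,20]},"les":{"i":13,"tjp":[40,60,46],"w":[58,62,67,75,69,94],"yz":[51,19,22,51,82,98]},"om":{"j":[64,85],"nft":[77,80,14],"z":{"d":6,"hs":9,"v":62}}}
After op 12 (add /om/nft/1 88): {"c":{"bl":56,"ew":{"gz":28,"ud":79},"f":[83,66,20]},"les":{"i":13,"tjp":[40,60,46],"w":[58,62,67,75,69,94],"yz":[51,19,22,51,82,98]},"om":{"j":[64,85],"nft":[77,88,80,14],"z":{"d":6,"hs":9,"v":62}}}
After op 13 (remove /les/w): {"c":{"bl":56,"ew":{"gz":28,"ud":79},"f":[83,66,20]},"les":{"i":13,"tjp":[40,60,46],"yz":[51,19,22,51,82,98]},"om":{"j":[64,85],"nft":[77,88,80,14],"z":{"d":6,"hs":9,"v":62}}}
Size at path /om/j: 2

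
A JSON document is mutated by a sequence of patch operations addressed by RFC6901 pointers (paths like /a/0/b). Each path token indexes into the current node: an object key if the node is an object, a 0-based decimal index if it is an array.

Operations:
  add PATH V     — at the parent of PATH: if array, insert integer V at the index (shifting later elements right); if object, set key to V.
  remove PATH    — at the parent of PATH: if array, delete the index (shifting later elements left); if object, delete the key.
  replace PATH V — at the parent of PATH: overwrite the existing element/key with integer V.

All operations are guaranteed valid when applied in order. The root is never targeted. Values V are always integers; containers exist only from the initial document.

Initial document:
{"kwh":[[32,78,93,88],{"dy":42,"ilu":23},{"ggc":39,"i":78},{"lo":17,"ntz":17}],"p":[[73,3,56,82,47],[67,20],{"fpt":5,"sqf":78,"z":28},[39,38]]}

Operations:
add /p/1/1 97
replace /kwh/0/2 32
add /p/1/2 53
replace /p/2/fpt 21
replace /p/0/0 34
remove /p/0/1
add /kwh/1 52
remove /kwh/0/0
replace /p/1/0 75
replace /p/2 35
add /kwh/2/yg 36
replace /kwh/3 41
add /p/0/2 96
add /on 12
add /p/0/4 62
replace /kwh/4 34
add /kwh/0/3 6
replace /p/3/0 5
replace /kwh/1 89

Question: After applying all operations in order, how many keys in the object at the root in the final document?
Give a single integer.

After op 1 (add /p/1/1 97): {"kwh":[[32,78,93,88],{"dy":42,"ilu":23},{"ggc":39,"i":78},{"lo":17,"ntz":17}],"p":[[73,3,56,82,47],[67,97,20],{"fpt":5,"sqf":78,"z":28},[39,38]]}
After op 2 (replace /kwh/0/2 32): {"kwh":[[32,78,32,88],{"dy":42,"ilu":23},{"ggc":39,"i":78},{"lo":17,"ntz":17}],"p":[[73,3,56,82,47],[67,97,20],{"fpt":5,"sqf":78,"z":28},[39,38]]}
After op 3 (add /p/1/2 53): {"kwh":[[32,78,32,88],{"dy":42,"ilu":23},{"ggc":39,"i":78},{"lo":17,"ntz":17}],"p":[[73,3,56,82,47],[67,97,53,20],{"fpt":5,"sqf":78,"z":28},[39,38]]}
After op 4 (replace /p/2/fpt 21): {"kwh":[[32,78,32,88],{"dy":42,"ilu":23},{"ggc":39,"i":78},{"lo":17,"ntz":17}],"p":[[73,3,56,82,47],[67,97,53,20],{"fpt":21,"sqf":78,"z":28},[39,38]]}
After op 5 (replace /p/0/0 34): {"kwh":[[32,78,32,88],{"dy":42,"ilu":23},{"ggc":39,"i":78},{"lo":17,"ntz":17}],"p":[[34,3,56,82,47],[67,97,53,20],{"fpt":21,"sqf":78,"z":28},[39,38]]}
After op 6 (remove /p/0/1): {"kwh":[[32,78,32,88],{"dy":42,"ilu":23},{"ggc":39,"i":78},{"lo":17,"ntz":17}],"p":[[34,56,82,47],[67,97,53,20],{"fpt":21,"sqf":78,"z":28},[39,38]]}
After op 7 (add /kwh/1 52): {"kwh":[[32,78,32,88],52,{"dy":42,"ilu":23},{"ggc":39,"i":78},{"lo":17,"ntz":17}],"p":[[34,56,82,47],[67,97,53,20],{"fpt":21,"sqf":78,"z":28},[39,38]]}
After op 8 (remove /kwh/0/0): {"kwh":[[78,32,88],52,{"dy":42,"ilu":23},{"ggc":39,"i":78},{"lo":17,"ntz":17}],"p":[[34,56,82,47],[67,97,53,20],{"fpt":21,"sqf":78,"z":28},[39,38]]}
After op 9 (replace /p/1/0 75): {"kwh":[[78,32,88],52,{"dy":42,"ilu":23},{"ggc":39,"i":78},{"lo":17,"ntz":17}],"p":[[34,56,82,47],[75,97,53,20],{"fpt":21,"sqf":78,"z":28},[39,38]]}
After op 10 (replace /p/2 35): {"kwh":[[78,32,88],52,{"dy":42,"ilu":23},{"ggc":39,"i":78},{"lo":17,"ntz":17}],"p":[[34,56,82,47],[75,97,53,20],35,[39,38]]}
After op 11 (add /kwh/2/yg 36): {"kwh":[[78,32,88],52,{"dy":42,"ilu":23,"yg":36},{"ggc":39,"i":78},{"lo":17,"ntz":17}],"p":[[34,56,82,47],[75,97,53,20],35,[39,38]]}
After op 12 (replace /kwh/3 41): {"kwh":[[78,32,88],52,{"dy":42,"ilu":23,"yg":36},41,{"lo":17,"ntz":17}],"p":[[34,56,82,47],[75,97,53,20],35,[39,38]]}
After op 13 (add /p/0/2 96): {"kwh":[[78,32,88],52,{"dy":42,"ilu":23,"yg":36},41,{"lo":17,"ntz":17}],"p":[[34,56,96,82,47],[75,97,53,20],35,[39,38]]}
After op 14 (add /on 12): {"kwh":[[78,32,88],52,{"dy":42,"ilu":23,"yg":36},41,{"lo":17,"ntz":17}],"on":12,"p":[[34,56,96,82,47],[75,97,53,20],35,[39,38]]}
After op 15 (add /p/0/4 62): {"kwh":[[78,32,88],52,{"dy":42,"ilu":23,"yg":36},41,{"lo":17,"ntz":17}],"on":12,"p":[[34,56,96,82,62,47],[75,97,53,20],35,[39,38]]}
After op 16 (replace /kwh/4 34): {"kwh":[[78,32,88],52,{"dy":42,"ilu":23,"yg":36},41,34],"on":12,"p":[[34,56,96,82,62,47],[75,97,53,20],35,[39,38]]}
After op 17 (add /kwh/0/3 6): {"kwh":[[78,32,88,6],52,{"dy":42,"ilu":23,"yg":36},41,34],"on":12,"p":[[34,56,96,82,62,47],[75,97,53,20],35,[39,38]]}
After op 18 (replace /p/3/0 5): {"kwh":[[78,32,88,6],52,{"dy":42,"ilu":23,"yg":36},41,34],"on":12,"p":[[34,56,96,82,62,47],[75,97,53,20],35,[5,38]]}
After op 19 (replace /kwh/1 89): {"kwh":[[78,32,88,6],89,{"dy":42,"ilu":23,"yg":36},41,34],"on":12,"p":[[34,56,96,82,62,47],[75,97,53,20],35,[5,38]]}
Size at the root: 3

Answer: 3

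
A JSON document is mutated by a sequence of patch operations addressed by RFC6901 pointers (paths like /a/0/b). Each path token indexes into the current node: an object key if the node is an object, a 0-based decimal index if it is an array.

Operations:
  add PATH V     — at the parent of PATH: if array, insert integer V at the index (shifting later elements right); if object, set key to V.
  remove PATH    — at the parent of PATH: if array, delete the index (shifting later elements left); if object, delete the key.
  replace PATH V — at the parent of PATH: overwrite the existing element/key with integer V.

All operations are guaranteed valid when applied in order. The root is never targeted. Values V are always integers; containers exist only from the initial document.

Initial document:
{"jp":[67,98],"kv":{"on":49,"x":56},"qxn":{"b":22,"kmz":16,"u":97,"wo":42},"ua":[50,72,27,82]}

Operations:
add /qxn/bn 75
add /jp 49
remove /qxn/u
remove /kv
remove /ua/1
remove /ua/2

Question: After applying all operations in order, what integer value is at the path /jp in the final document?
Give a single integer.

Answer: 49

Derivation:
After op 1 (add /qxn/bn 75): {"jp":[67,98],"kv":{"on":49,"x":56},"qxn":{"b":22,"bn":75,"kmz":16,"u":97,"wo":42},"ua":[50,72,27,82]}
After op 2 (add /jp 49): {"jp":49,"kv":{"on":49,"x":56},"qxn":{"b":22,"bn":75,"kmz":16,"u":97,"wo":42},"ua":[50,72,27,82]}
After op 3 (remove /qxn/u): {"jp":49,"kv":{"on":49,"x":56},"qxn":{"b":22,"bn":75,"kmz":16,"wo":42},"ua":[50,72,27,82]}
After op 4 (remove /kv): {"jp":49,"qxn":{"b":22,"bn":75,"kmz":16,"wo":42},"ua":[50,72,27,82]}
After op 5 (remove /ua/1): {"jp":49,"qxn":{"b":22,"bn":75,"kmz":16,"wo":42},"ua":[50,27,82]}
After op 6 (remove /ua/2): {"jp":49,"qxn":{"b":22,"bn":75,"kmz":16,"wo":42},"ua":[50,27]}
Value at /jp: 49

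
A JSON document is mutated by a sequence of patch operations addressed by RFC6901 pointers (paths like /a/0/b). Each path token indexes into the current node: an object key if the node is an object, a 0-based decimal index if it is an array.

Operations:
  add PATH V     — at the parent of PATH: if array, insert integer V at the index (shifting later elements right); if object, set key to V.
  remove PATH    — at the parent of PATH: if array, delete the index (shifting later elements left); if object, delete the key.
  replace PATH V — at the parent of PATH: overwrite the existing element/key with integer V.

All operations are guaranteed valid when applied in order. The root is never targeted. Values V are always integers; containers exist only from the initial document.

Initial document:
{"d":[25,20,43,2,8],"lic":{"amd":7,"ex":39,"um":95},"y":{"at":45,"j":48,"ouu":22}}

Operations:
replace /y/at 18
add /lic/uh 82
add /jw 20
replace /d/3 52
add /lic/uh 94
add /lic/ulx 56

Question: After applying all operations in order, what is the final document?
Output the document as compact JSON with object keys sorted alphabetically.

After op 1 (replace /y/at 18): {"d":[25,20,43,2,8],"lic":{"amd":7,"ex":39,"um":95},"y":{"at":18,"j":48,"ouu":22}}
After op 2 (add /lic/uh 82): {"d":[25,20,43,2,8],"lic":{"amd":7,"ex":39,"uh":82,"um":95},"y":{"at":18,"j":48,"ouu":22}}
After op 3 (add /jw 20): {"d":[25,20,43,2,8],"jw":20,"lic":{"amd":7,"ex":39,"uh":82,"um":95},"y":{"at":18,"j":48,"ouu":22}}
After op 4 (replace /d/3 52): {"d":[25,20,43,52,8],"jw":20,"lic":{"amd":7,"ex":39,"uh":82,"um":95},"y":{"at":18,"j":48,"ouu":22}}
After op 5 (add /lic/uh 94): {"d":[25,20,43,52,8],"jw":20,"lic":{"amd":7,"ex":39,"uh":94,"um":95},"y":{"at":18,"j":48,"ouu":22}}
After op 6 (add /lic/ulx 56): {"d":[25,20,43,52,8],"jw":20,"lic":{"amd":7,"ex":39,"uh":94,"ulx":56,"um":95},"y":{"at":18,"j":48,"ouu":22}}

Answer: {"d":[25,20,43,52,8],"jw":20,"lic":{"amd":7,"ex":39,"uh":94,"ulx":56,"um":95},"y":{"at":18,"j":48,"ouu":22}}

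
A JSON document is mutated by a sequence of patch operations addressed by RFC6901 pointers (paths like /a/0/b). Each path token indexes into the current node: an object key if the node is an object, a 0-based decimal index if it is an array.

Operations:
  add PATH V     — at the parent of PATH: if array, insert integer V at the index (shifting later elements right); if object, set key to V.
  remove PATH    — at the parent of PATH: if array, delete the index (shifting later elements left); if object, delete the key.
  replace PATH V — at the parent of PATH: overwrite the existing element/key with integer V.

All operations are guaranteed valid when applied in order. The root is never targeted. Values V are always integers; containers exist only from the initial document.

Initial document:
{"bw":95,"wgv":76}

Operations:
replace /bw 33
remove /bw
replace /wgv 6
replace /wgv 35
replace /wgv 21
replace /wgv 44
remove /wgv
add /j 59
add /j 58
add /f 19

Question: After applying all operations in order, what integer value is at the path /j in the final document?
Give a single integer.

Answer: 58

Derivation:
After op 1 (replace /bw 33): {"bw":33,"wgv":76}
After op 2 (remove /bw): {"wgv":76}
After op 3 (replace /wgv 6): {"wgv":6}
After op 4 (replace /wgv 35): {"wgv":35}
After op 5 (replace /wgv 21): {"wgv":21}
After op 6 (replace /wgv 44): {"wgv":44}
After op 7 (remove /wgv): {}
After op 8 (add /j 59): {"j":59}
After op 9 (add /j 58): {"j":58}
After op 10 (add /f 19): {"f":19,"j":58}
Value at /j: 58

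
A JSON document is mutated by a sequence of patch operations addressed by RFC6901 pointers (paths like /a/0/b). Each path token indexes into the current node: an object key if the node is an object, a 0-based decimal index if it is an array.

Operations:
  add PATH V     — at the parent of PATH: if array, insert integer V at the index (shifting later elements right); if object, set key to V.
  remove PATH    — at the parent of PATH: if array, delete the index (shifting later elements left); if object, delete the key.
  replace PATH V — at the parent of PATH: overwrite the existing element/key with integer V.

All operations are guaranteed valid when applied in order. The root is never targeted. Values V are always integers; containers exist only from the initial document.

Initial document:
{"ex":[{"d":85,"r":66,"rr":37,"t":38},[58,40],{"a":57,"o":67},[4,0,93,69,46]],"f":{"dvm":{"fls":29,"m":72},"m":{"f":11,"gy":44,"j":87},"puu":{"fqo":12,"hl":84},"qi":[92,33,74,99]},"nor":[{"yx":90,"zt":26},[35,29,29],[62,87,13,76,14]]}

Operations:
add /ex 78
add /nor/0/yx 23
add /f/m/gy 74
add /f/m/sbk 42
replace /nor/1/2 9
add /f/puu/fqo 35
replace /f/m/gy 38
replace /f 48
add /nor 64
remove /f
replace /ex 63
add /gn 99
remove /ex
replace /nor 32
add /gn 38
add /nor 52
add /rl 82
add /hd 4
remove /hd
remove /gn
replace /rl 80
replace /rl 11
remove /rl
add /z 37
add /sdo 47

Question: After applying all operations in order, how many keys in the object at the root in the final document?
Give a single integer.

After op 1 (add /ex 78): {"ex":78,"f":{"dvm":{"fls":29,"m":72},"m":{"f":11,"gy":44,"j":87},"puu":{"fqo":12,"hl":84},"qi":[92,33,74,99]},"nor":[{"yx":90,"zt":26},[35,29,29],[62,87,13,76,14]]}
After op 2 (add /nor/0/yx 23): {"ex":78,"f":{"dvm":{"fls":29,"m":72},"m":{"f":11,"gy":44,"j":87},"puu":{"fqo":12,"hl":84},"qi":[92,33,74,99]},"nor":[{"yx":23,"zt":26},[35,29,29],[62,87,13,76,14]]}
After op 3 (add /f/m/gy 74): {"ex":78,"f":{"dvm":{"fls":29,"m":72},"m":{"f":11,"gy":74,"j":87},"puu":{"fqo":12,"hl":84},"qi":[92,33,74,99]},"nor":[{"yx":23,"zt":26},[35,29,29],[62,87,13,76,14]]}
After op 4 (add /f/m/sbk 42): {"ex":78,"f":{"dvm":{"fls":29,"m":72},"m":{"f":11,"gy":74,"j":87,"sbk":42},"puu":{"fqo":12,"hl":84},"qi":[92,33,74,99]},"nor":[{"yx":23,"zt":26},[35,29,29],[62,87,13,76,14]]}
After op 5 (replace /nor/1/2 9): {"ex":78,"f":{"dvm":{"fls":29,"m":72},"m":{"f":11,"gy":74,"j":87,"sbk":42},"puu":{"fqo":12,"hl":84},"qi":[92,33,74,99]},"nor":[{"yx":23,"zt":26},[35,29,9],[62,87,13,76,14]]}
After op 6 (add /f/puu/fqo 35): {"ex":78,"f":{"dvm":{"fls":29,"m":72},"m":{"f":11,"gy":74,"j":87,"sbk":42},"puu":{"fqo":35,"hl":84},"qi":[92,33,74,99]},"nor":[{"yx":23,"zt":26},[35,29,9],[62,87,13,76,14]]}
After op 7 (replace /f/m/gy 38): {"ex":78,"f":{"dvm":{"fls":29,"m":72},"m":{"f":11,"gy":38,"j":87,"sbk":42},"puu":{"fqo":35,"hl":84},"qi":[92,33,74,99]},"nor":[{"yx":23,"zt":26},[35,29,9],[62,87,13,76,14]]}
After op 8 (replace /f 48): {"ex":78,"f":48,"nor":[{"yx":23,"zt":26},[35,29,9],[62,87,13,76,14]]}
After op 9 (add /nor 64): {"ex":78,"f":48,"nor":64}
After op 10 (remove /f): {"ex":78,"nor":64}
After op 11 (replace /ex 63): {"ex":63,"nor":64}
After op 12 (add /gn 99): {"ex":63,"gn":99,"nor":64}
After op 13 (remove /ex): {"gn":99,"nor":64}
After op 14 (replace /nor 32): {"gn":99,"nor":32}
After op 15 (add /gn 38): {"gn":38,"nor":32}
After op 16 (add /nor 52): {"gn":38,"nor":52}
After op 17 (add /rl 82): {"gn":38,"nor":52,"rl":82}
After op 18 (add /hd 4): {"gn":38,"hd":4,"nor":52,"rl":82}
After op 19 (remove /hd): {"gn":38,"nor":52,"rl":82}
After op 20 (remove /gn): {"nor":52,"rl":82}
After op 21 (replace /rl 80): {"nor":52,"rl":80}
After op 22 (replace /rl 11): {"nor":52,"rl":11}
After op 23 (remove /rl): {"nor":52}
After op 24 (add /z 37): {"nor":52,"z":37}
After op 25 (add /sdo 47): {"nor":52,"sdo":47,"z":37}
Size at the root: 3

Answer: 3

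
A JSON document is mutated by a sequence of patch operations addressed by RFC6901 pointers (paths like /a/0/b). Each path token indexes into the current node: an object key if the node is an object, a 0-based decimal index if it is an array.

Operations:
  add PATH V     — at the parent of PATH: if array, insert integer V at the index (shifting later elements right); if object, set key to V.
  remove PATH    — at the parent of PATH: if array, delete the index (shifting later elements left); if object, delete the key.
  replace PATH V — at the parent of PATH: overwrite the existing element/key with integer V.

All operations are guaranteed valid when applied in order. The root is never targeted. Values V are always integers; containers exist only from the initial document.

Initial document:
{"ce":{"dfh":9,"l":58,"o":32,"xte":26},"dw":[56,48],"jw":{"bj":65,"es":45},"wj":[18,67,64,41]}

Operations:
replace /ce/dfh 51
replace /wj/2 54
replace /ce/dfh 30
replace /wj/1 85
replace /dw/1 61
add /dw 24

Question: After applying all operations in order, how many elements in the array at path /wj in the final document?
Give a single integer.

After op 1 (replace /ce/dfh 51): {"ce":{"dfh":51,"l":58,"o":32,"xte":26},"dw":[56,48],"jw":{"bj":65,"es":45},"wj":[18,67,64,41]}
After op 2 (replace /wj/2 54): {"ce":{"dfh":51,"l":58,"o":32,"xte":26},"dw":[56,48],"jw":{"bj":65,"es":45},"wj":[18,67,54,41]}
After op 3 (replace /ce/dfh 30): {"ce":{"dfh":30,"l":58,"o":32,"xte":26},"dw":[56,48],"jw":{"bj":65,"es":45},"wj":[18,67,54,41]}
After op 4 (replace /wj/1 85): {"ce":{"dfh":30,"l":58,"o":32,"xte":26},"dw":[56,48],"jw":{"bj":65,"es":45},"wj":[18,85,54,41]}
After op 5 (replace /dw/1 61): {"ce":{"dfh":30,"l":58,"o":32,"xte":26},"dw":[56,61],"jw":{"bj":65,"es":45},"wj":[18,85,54,41]}
After op 6 (add /dw 24): {"ce":{"dfh":30,"l":58,"o":32,"xte":26},"dw":24,"jw":{"bj":65,"es":45},"wj":[18,85,54,41]}
Size at path /wj: 4

Answer: 4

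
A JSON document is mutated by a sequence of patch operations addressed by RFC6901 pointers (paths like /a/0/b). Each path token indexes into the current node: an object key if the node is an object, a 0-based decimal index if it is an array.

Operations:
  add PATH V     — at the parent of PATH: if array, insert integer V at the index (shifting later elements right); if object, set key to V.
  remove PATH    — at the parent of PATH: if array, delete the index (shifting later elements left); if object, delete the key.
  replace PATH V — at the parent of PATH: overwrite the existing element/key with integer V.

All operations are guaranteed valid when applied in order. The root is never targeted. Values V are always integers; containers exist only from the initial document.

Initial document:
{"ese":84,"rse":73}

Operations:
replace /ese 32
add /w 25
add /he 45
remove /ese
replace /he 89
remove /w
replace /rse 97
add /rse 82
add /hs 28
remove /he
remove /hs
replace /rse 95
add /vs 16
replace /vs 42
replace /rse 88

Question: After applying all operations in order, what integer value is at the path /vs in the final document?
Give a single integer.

Answer: 42

Derivation:
After op 1 (replace /ese 32): {"ese":32,"rse":73}
After op 2 (add /w 25): {"ese":32,"rse":73,"w":25}
After op 3 (add /he 45): {"ese":32,"he":45,"rse":73,"w":25}
After op 4 (remove /ese): {"he":45,"rse":73,"w":25}
After op 5 (replace /he 89): {"he":89,"rse":73,"w":25}
After op 6 (remove /w): {"he":89,"rse":73}
After op 7 (replace /rse 97): {"he":89,"rse":97}
After op 8 (add /rse 82): {"he":89,"rse":82}
After op 9 (add /hs 28): {"he":89,"hs":28,"rse":82}
After op 10 (remove /he): {"hs":28,"rse":82}
After op 11 (remove /hs): {"rse":82}
After op 12 (replace /rse 95): {"rse":95}
After op 13 (add /vs 16): {"rse":95,"vs":16}
After op 14 (replace /vs 42): {"rse":95,"vs":42}
After op 15 (replace /rse 88): {"rse":88,"vs":42}
Value at /vs: 42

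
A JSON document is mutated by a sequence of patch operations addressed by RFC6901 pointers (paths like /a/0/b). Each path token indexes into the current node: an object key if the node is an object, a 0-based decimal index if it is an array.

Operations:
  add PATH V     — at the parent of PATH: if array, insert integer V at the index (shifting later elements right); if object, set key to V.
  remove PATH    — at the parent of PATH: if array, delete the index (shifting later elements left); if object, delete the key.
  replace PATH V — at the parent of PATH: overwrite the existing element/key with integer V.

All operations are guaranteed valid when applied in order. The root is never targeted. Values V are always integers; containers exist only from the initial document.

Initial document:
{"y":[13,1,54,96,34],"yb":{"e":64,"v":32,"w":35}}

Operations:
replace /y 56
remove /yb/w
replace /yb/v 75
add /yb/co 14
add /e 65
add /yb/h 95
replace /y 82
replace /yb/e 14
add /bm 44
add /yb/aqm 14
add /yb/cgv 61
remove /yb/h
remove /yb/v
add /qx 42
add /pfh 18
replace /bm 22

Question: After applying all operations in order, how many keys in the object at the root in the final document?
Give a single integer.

Answer: 6

Derivation:
After op 1 (replace /y 56): {"y":56,"yb":{"e":64,"v":32,"w":35}}
After op 2 (remove /yb/w): {"y":56,"yb":{"e":64,"v":32}}
After op 3 (replace /yb/v 75): {"y":56,"yb":{"e":64,"v":75}}
After op 4 (add /yb/co 14): {"y":56,"yb":{"co":14,"e":64,"v":75}}
After op 5 (add /e 65): {"e":65,"y":56,"yb":{"co":14,"e":64,"v":75}}
After op 6 (add /yb/h 95): {"e":65,"y":56,"yb":{"co":14,"e":64,"h":95,"v":75}}
After op 7 (replace /y 82): {"e":65,"y":82,"yb":{"co":14,"e":64,"h":95,"v":75}}
After op 8 (replace /yb/e 14): {"e":65,"y":82,"yb":{"co":14,"e":14,"h":95,"v":75}}
After op 9 (add /bm 44): {"bm":44,"e":65,"y":82,"yb":{"co":14,"e":14,"h":95,"v":75}}
After op 10 (add /yb/aqm 14): {"bm":44,"e":65,"y":82,"yb":{"aqm":14,"co":14,"e":14,"h":95,"v":75}}
After op 11 (add /yb/cgv 61): {"bm":44,"e":65,"y":82,"yb":{"aqm":14,"cgv":61,"co":14,"e":14,"h":95,"v":75}}
After op 12 (remove /yb/h): {"bm":44,"e":65,"y":82,"yb":{"aqm":14,"cgv":61,"co":14,"e":14,"v":75}}
After op 13 (remove /yb/v): {"bm":44,"e":65,"y":82,"yb":{"aqm":14,"cgv":61,"co":14,"e":14}}
After op 14 (add /qx 42): {"bm":44,"e":65,"qx":42,"y":82,"yb":{"aqm":14,"cgv":61,"co":14,"e":14}}
After op 15 (add /pfh 18): {"bm":44,"e":65,"pfh":18,"qx":42,"y":82,"yb":{"aqm":14,"cgv":61,"co":14,"e":14}}
After op 16 (replace /bm 22): {"bm":22,"e":65,"pfh":18,"qx":42,"y":82,"yb":{"aqm":14,"cgv":61,"co":14,"e":14}}
Size at the root: 6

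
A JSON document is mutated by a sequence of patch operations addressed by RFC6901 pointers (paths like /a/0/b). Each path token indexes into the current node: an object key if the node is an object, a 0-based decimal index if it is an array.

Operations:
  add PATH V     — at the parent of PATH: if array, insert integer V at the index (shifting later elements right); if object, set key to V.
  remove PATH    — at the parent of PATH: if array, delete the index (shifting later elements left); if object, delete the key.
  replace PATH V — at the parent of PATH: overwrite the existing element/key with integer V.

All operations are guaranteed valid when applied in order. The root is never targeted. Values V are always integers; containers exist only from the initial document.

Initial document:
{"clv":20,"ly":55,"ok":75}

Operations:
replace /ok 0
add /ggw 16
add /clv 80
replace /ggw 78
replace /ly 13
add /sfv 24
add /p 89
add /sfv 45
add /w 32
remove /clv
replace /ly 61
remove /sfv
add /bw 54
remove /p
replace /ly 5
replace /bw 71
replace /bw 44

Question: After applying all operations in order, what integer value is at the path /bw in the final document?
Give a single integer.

Answer: 44

Derivation:
After op 1 (replace /ok 0): {"clv":20,"ly":55,"ok":0}
After op 2 (add /ggw 16): {"clv":20,"ggw":16,"ly":55,"ok":0}
After op 3 (add /clv 80): {"clv":80,"ggw":16,"ly":55,"ok":0}
After op 4 (replace /ggw 78): {"clv":80,"ggw":78,"ly":55,"ok":0}
After op 5 (replace /ly 13): {"clv":80,"ggw":78,"ly":13,"ok":0}
After op 6 (add /sfv 24): {"clv":80,"ggw":78,"ly":13,"ok":0,"sfv":24}
After op 7 (add /p 89): {"clv":80,"ggw":78,"ly":13,"ok":0,"p":89,"sfv":24}
After op 8 (add /sfv 45): {"clv":80,"ggw":78,"ly":13,"ok":0,"p":89,"sfv":45}
After op 9 (add /w 32): {"clv":80,"ggw":78,"ly":13,"ok":0,"p":89,"sfv":45,"w":32}
After op 10 (remove /clv): {"ggw":78,"ly":13,"ok":0,"p":89,"sfv":45,"w":32}
After op 11 (replace /ly 61): {"ggw":78,"ly":61,"ok":0,"p":89,"sfv":45,"w":32}
After op 12 (remove /sfv): {"ggw":78,"ly":61,"ok":0,"p":89,"w":32}
After op 13 (add /bw 54): {"bw":54,"ggw":78,"ly":61,"ok":0,"p":89,"w":32}
After op 14 (remove /p): {"bw":54,"ggw":78,"ly":61,"ok":0,"w":32}
After op 15 (replace /ly 5): {"bw":54,"ggw":78,"ly":5,"ok":0,"w":32}
After op 16 (replace /bw 71): {"bw":71,"ggw":78,"ly":5,"ok":0,"w":32}
After op 17 (replace /bw 44): {"bw":44,"ggw":78,"ly":5,"ok":0,"w":32}
Value at /bw: 44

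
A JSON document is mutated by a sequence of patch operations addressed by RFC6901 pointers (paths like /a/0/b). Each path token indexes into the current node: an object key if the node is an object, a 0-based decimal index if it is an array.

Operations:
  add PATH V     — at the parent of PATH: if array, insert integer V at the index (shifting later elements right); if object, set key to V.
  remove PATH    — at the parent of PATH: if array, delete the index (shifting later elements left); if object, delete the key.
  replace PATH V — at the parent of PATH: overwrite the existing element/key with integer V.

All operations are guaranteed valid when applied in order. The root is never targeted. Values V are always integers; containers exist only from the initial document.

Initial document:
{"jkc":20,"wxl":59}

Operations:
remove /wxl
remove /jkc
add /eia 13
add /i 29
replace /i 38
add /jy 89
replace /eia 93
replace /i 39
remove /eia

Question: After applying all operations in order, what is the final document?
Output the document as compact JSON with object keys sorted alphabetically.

After op 1 (remove /wxl): {"jkc":20}
After op 2 (remove /jkc): {}
After op 3 (add /eia 13): {"eia":13}
After op 4 (add /i 29): {"eia":13,"i":29}
After op 5 (replace /i 38): {"eia":13,"i":38}
After op 6 (add /jy 89): {"eia":13,"i":38,"jy":89}
After op 7 (replace /eia 93): {"eia":93,"i":38,"jy":89}
After op 8 (replace /i 39): {"eia":93,"i":39,"jy":89}
After op 9 (remove /eia): {"i":39,"jy":89}

Answer: {"i":39,"jy":89}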